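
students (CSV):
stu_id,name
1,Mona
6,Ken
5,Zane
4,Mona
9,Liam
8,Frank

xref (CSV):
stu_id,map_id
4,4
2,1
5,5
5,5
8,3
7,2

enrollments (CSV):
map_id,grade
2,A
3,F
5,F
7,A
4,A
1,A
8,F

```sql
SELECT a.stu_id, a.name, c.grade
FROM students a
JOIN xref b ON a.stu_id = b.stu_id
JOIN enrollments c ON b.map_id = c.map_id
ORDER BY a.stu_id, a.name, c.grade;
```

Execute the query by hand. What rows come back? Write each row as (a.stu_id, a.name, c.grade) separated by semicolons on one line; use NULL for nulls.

(4, Mona, A); (5, Zane, F); (5, Zane, F); (8, Frank, F)

Step 1 — a INNER JOIN b on stu_id → 4 row(s).
Then INNER JOIN `enrollments c` on map_id: keep only rows whose b.map_id appears in c.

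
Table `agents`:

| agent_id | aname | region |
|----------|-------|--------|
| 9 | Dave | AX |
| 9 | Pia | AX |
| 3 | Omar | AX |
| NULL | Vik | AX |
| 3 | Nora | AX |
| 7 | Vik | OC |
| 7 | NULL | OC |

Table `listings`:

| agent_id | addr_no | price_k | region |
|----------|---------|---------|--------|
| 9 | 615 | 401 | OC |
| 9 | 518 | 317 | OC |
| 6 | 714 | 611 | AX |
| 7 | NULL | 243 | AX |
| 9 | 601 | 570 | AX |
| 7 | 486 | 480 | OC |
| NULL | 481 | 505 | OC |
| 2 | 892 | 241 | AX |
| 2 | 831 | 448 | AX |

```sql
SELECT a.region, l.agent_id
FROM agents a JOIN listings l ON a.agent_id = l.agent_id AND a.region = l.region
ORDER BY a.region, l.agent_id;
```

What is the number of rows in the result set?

4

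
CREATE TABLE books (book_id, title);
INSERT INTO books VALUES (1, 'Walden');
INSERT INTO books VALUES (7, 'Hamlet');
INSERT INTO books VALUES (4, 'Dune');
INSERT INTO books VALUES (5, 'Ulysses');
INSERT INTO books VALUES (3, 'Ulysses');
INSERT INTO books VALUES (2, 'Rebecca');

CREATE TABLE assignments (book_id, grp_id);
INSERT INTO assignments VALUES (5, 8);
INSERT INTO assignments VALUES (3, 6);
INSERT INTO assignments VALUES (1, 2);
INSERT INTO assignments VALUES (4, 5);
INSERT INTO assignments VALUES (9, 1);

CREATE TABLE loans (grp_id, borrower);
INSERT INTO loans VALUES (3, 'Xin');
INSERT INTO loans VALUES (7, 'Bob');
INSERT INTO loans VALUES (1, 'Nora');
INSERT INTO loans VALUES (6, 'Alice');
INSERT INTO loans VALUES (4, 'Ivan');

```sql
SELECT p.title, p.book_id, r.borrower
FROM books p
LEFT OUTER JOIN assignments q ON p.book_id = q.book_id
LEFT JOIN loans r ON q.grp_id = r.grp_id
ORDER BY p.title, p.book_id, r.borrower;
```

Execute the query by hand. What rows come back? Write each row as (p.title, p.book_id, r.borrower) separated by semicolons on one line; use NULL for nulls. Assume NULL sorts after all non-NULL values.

Step 1 — p LEFT JOIN q on book_id → 6 row(s).
Then LEFT JOIN `loans r` on grp_id: each of those 6 rows is kept; rows whose q.grp_id has no match in r get NULL for r's columns.

(Dune, 4, NULL); (Hamlet, 7, NULL); (Rebecca, 2, NULL); (Ulysses, 3, Alice); (Ulysses, 5, NULL); (Walden, 1, NULL)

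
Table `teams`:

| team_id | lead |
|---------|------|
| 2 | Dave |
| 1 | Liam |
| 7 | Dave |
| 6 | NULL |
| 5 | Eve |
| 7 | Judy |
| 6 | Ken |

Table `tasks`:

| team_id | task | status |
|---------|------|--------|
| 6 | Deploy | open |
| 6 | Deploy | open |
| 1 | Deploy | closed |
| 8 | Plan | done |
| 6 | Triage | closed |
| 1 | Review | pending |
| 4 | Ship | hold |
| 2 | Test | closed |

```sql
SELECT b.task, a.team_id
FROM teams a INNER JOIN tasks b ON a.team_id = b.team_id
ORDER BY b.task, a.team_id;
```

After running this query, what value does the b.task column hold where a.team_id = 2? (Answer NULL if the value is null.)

Test

INNER JOIN keeps only pairs where the ON condition holds.
Matching on a.team_id = b.team_id.
- a row (team_id=2): matches 1 b row(s) → 1 output row(s).
- a row (team_id=1): matches 2 b row(s) → 2 output row(s).
- a row (team_id=7): no match → dropped.
- a row (team_id=6): matches 3 b row(s) → 3 output row(s).
- a row (team_id=5): no match → dropped.
- a row (team_id=7): no match → dropped.
- a row (team_id=6): matches 3 b row(s) → 3 output row(s).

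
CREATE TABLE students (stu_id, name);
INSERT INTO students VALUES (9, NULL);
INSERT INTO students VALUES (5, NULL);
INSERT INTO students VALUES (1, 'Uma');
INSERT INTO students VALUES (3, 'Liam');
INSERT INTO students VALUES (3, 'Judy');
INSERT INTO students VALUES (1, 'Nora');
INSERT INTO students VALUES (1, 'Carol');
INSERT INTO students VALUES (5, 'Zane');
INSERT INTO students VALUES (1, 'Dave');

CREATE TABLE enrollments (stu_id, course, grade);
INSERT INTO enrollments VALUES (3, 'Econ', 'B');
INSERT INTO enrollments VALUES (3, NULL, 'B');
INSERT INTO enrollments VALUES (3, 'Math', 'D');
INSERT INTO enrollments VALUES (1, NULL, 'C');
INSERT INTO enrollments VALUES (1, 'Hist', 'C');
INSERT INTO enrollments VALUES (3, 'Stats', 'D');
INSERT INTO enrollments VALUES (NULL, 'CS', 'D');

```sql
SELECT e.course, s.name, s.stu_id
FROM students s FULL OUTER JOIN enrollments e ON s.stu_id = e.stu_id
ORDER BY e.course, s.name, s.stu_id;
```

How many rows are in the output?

20

FULL OUTER JOIN keeps every row from both sides; unmatched rows get NULL for the other side's columns.
Matching on s.stu_id = e.stu_id. A NULL in a compared column never satisfies the condition.
- s row (stu_id=9): no match → kept, e columns NULL.
- s row (stu_id=5): no match → kept, e columns NULL.
- s row (stu_id=1): matches 2 e row(s) → 2 output row(s).
- s row (stu_id=3): matches 4 e row(s) → 4 output row(s).
- s row (stu_id=3): matches 4 e row(s) → 4 output row(s).
- s row (stu_id=1): matches 2 e row(s) → 2 output row(s).
- s row (stu_id=1): matches 2 e row(s) → 2 output row(s).
- s row (stu_id=5): no match → kept, e columns NULL.
- s row (stu_id=1): matches 2 e row(s) → 2 output row(s).
- plus 1 unmatched e row(s), each kept with NULL s columns.
Total: 16 matched + 4 padded = 20 rows.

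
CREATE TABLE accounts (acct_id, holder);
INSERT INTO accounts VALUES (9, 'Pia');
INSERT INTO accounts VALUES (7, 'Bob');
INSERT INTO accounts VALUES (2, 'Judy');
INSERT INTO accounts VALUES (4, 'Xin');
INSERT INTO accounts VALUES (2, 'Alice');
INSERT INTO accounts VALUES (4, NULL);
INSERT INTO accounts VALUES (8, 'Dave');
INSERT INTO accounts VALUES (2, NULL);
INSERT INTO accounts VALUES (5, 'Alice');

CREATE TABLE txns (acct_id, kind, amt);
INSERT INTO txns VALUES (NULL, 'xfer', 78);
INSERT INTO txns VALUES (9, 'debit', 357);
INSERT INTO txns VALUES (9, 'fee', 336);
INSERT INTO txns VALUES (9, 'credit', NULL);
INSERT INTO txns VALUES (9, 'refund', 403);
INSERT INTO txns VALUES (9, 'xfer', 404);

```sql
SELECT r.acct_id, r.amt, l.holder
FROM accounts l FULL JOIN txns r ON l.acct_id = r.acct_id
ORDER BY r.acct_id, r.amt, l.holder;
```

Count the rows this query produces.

14

FULL OUTER JOIN keeps every row from both sides; unmatched rows get NULL for the other side's columns.
Matching on l.acct_id = r.acct_id. A NULL in a compared column never satisfies the condition.
- l row (acct_id=9): matches 5 r row(s) → 5 output row(s).
- l row (acct_id=7): no match → kept, r columns NULL.
- l row (acct_id=2): no match → kept, r columns NULL.
- l row (acct_id=4): no match → kept, r columns NULL.
- l row (acct_id=2): no match → kept, r columns NULL.
- l row (acct_id=4): no match → kept, r columns NULL.
- l row (acct_id=8): no match → kept, r columns NULL.
- l row (acct_id=2): no match → kept, r columns NULL.
- l row (acct_id=5): no match → kept, r columns NULL.
- 1 row(s) from r found no l partner → padded with NULL.
Total: 5 matched + 9 padded = 14 rows.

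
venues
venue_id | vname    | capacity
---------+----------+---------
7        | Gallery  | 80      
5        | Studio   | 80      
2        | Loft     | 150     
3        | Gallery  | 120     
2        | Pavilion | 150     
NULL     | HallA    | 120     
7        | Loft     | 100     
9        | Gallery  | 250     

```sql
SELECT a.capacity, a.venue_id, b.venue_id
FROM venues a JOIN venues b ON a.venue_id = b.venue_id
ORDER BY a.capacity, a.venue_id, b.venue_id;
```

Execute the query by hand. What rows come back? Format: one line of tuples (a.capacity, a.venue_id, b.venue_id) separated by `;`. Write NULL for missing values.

INNER JOIN keeps only pairs where the ON condition holds.
Matching on a.venue_id = b.venue_id. A NULL in a compared column never satisfies the condition.
- a row (venue_id=7): matches 2 b row(s) → 2 output row(s).
- a row (venue_id=5): matches 1 b row(s) → 1 output row(s).
- a row (venue_id=2): matches 2 b row(s) → 2 output row(s).
- a row (venue_id=3): matches 1 b row(s) → 1 output row(s).
- a row (venue_id=2): matches 2 b row(s) → 2 output row(s).
- a row (venue_id=NULL): no match → dropped.
- a row (venue_id=7): matches 2 b row(s) → 2 output row(s).
- a row (venue_id=9): matches 1 b row(s) → 1 output row(s).

(80, 5, 5); (80, 7, 7); (80, 7, 7); (100, 7, 7); (100, 7, 7); (120, 3, 3); (150, 2, 2); (150, 2, 2); (150, 2, 2); (150, 2, 2); (250, 9, 9)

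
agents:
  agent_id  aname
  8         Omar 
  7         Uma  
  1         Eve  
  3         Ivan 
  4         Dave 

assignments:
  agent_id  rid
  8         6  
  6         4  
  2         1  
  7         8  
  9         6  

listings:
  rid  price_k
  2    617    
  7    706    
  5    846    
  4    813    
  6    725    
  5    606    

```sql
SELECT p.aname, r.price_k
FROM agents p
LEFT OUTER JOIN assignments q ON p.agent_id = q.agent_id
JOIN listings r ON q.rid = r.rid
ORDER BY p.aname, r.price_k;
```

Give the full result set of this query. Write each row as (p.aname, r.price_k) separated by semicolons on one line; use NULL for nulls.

Joins associate left-to-right: agents LEFT JOIN assignments on agent_id gives 5 intermediate row(s).
Then INNER JOIN `listings r` on rid: keep only rows whose q.rid appears in r.

(Omar, 725)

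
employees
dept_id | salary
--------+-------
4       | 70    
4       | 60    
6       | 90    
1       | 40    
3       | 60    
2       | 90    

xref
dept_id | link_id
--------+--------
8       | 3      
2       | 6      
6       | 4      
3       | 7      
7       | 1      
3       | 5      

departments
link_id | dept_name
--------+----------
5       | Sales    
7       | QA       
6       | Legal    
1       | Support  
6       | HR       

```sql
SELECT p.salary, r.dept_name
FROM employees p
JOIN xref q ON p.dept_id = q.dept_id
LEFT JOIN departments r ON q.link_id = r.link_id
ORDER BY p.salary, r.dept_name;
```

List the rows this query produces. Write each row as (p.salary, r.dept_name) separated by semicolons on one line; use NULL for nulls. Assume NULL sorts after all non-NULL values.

Joins associate left-to-right: employees INNER JOIN xref on dept_id gives 4 intermediate row(s).
Then LEFT JOIN `departments r` on link_id: each of those 4 rows is kept; rows whose q.link_id has no match in r get NULL for r's columns.

(60, QA); (60, Sales); (90, HR); (90, Legal); (90, NULL)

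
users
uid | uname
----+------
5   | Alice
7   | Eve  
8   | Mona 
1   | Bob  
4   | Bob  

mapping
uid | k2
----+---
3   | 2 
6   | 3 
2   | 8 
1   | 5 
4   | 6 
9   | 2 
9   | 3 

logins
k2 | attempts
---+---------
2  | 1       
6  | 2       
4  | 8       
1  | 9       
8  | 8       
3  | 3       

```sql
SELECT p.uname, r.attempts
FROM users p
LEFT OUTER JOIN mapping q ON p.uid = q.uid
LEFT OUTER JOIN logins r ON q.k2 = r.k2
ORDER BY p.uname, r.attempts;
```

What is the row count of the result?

Joins associate left-to-right: users LEFT JOIN mapping on uid gives 5 intermediate row(s).
Then LEFT JOIN `logins r` on k2: each of those 5 rows is kept; rows whose q.k2 has no match in r get NULL for r's columns.
Result: 5 row(s).

5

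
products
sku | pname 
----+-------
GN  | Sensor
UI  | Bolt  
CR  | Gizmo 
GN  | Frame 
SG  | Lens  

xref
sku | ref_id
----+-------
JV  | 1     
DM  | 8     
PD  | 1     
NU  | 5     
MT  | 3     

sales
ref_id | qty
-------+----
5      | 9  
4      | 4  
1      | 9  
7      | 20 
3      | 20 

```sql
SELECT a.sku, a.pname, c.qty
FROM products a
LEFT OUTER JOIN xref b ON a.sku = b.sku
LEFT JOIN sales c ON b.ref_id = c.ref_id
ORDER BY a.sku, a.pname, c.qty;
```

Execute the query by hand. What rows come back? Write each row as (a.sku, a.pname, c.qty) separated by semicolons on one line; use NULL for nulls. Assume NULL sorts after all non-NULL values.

Joins associate left-to-right: products LEFT JOIN xref on sku gives 5 intermediate row(s).
Then LEFT JOIN `sales c` on ref_id: each of those 5 rows is kept; rows whose b.ref_id has no match in c get NULL for c's columns.

(CR, Gizmo, NULL); (GN, Frame, NULL); (GN, Sensor, NULL); (SG, Lens, NULL); (UI, Bolt, NULL)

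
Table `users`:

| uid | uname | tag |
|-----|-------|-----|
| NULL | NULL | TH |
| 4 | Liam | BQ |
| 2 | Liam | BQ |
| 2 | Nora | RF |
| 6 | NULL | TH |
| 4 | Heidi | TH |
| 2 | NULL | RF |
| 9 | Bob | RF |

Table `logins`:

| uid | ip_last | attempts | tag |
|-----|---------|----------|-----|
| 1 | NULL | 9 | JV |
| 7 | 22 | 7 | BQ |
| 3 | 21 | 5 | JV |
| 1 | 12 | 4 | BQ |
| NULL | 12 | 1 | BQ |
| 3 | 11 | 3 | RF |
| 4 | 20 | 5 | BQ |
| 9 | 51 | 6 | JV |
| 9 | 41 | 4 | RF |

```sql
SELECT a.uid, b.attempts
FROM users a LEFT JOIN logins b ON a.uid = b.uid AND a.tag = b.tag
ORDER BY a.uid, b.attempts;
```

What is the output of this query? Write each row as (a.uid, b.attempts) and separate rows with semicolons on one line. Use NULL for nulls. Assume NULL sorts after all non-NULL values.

(2, NULL); (2, NULL); (2, NULL); (4, 5); (4, NULL); (6, NULL); (9, 4); (NULL, NULL)

LEFT JOIN keeps every row from `users`; unmatched rows get NULL for `logins`'s columns.
Matching on a.uid = b.uid AND a.tag = b.tag. A NULL in a compared column never satisfies the condition.
Matched pairs: 2; unmatched a rows kept: 6.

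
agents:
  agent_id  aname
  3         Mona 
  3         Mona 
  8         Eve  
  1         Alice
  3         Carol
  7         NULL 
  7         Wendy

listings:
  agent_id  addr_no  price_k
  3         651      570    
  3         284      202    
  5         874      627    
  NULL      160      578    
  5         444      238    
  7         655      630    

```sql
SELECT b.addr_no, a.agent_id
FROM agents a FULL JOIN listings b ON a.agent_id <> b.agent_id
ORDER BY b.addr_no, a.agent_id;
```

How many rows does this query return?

FULL OUTER JOIN keeps every row from both sides; unmatched rows get NULL for the other side's columns.
Matching on a.agent_id <> b.agent_id. A NULL in a compared column never satisfies the condition.
- a[0] agent_id=3 → 3 match(es) in b → 3 row(s).
- a[1] agent_id=3 → 3 match(es) in b → 3 row(s).
- a[2] agent_id=8 → 5 match(es) in b → 5 row(s).
- a[3] agent_id=1 → 5 match(es) in b → 5 row(s).
- a[4] agent_id=3 → 3 match(es) in b → 3 row(s).
- a[5] agent_id=7 → 4 match(es) in b → 4 row(s).
- a[6] agent_id=7 → 4 match(es) in b → 4 row(s).
- 1 b row(s) had no a match → kept, a columns NULL.
Total: 27 matched + 1 padded = 28 rows.

28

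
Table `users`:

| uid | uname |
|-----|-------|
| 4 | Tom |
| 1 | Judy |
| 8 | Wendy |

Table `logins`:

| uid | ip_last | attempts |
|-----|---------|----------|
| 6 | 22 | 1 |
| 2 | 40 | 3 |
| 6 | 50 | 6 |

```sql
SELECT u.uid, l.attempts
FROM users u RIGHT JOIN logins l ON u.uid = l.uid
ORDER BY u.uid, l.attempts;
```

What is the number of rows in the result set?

3

RIGHT JOIN keeps every row from `logins`; unmatched rows get NULL for `users`'s columns.
Matching on u.uid = l.uid.
- u[0] uid=4 → no match.
- u[1] uid=1 → no match.
- u[2] uid=8 → no match.
- 3 l row(s) had no u match → kept, u columns NULL.
Total: 0 matched + 3 padded = 3 rows.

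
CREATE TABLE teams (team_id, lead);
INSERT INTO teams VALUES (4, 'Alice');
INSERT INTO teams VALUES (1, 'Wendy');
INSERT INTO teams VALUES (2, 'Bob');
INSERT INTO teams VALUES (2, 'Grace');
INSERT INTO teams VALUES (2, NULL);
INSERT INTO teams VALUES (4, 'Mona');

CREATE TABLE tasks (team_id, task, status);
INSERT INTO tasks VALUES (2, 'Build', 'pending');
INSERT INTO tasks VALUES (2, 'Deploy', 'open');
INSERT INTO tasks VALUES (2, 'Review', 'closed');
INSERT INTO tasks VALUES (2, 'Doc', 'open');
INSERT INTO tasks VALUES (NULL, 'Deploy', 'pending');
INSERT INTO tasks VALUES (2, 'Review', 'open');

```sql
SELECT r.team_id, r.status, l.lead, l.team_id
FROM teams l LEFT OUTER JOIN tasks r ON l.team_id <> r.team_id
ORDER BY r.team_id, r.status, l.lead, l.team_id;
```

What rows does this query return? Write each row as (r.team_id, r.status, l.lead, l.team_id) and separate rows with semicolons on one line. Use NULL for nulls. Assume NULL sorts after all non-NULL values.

(2, closed, Alice, 4); (2, closed, Mona, 4); (2, closed, Wendy, 1); (2, open, Alice, 4); (2, open, Alice, 4); (2, open, Alice, 4); (2, open, Mona, 4); (2, open, Mona, 4); (2, open, Mona, 4); (2, open, Wendy, 1); (2, open, Wendy, 1); (2, open, Wendy, 1); (2, pending, Alice, 4); (2, pending, Mona, 4); (2, pending, Wendy, 1); (NULL, NULL, Bob, 2); (NULL, NULL, Grace, 2); (NULL, NULL, NULL, 2)

LEFT JOIN keeps every row from `teams`; unmatched rows get NULL for `tasks`'s columns.
Matching on l.team_id <> r.team_id. A NULL in a compared column never satisfies the condition.
Matched pairs: 15; unmatched l rows kept: 3.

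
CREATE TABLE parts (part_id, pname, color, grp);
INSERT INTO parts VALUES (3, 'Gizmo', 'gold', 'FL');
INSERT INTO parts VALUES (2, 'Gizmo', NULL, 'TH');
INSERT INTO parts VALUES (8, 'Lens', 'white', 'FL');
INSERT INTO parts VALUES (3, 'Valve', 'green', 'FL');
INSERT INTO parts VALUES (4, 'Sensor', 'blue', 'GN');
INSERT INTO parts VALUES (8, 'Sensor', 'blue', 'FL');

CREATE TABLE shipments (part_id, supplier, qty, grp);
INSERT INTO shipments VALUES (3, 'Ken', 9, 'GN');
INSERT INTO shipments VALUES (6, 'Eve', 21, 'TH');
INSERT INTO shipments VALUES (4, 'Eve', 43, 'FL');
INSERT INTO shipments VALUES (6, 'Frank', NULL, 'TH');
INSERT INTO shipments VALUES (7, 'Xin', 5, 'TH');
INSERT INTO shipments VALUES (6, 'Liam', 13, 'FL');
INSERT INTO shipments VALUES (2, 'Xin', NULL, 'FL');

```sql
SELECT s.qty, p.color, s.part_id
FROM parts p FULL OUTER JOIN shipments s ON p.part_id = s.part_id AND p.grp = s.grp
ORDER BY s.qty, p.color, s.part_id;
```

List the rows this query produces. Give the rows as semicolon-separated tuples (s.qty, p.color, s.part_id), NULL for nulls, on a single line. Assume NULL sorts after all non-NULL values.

(5, NULL, 7); (9, NULL, 3); (13, NULL, 6); (21, NULL, 6); (43, NULL, 4); (NULL, blue, NULL); (NULL, blue, NULL); (NULL, gold, NULL); (NULL, green, NULL); (NULL, white, NULL); (NULL, NULL, 2); (NULL, NULL, 6); (NULL, NULL, NULL)

FULL OUTER JOIN keeps every row from both sides; unmatched rows get NULL for the other side's columns.
Matching on p.part_id = s.part_id AND p.grp = s.grp.
- p (part_id=3, grp=FL) has no partner → padded with NULL.
- p (part_id=2, grp=TH) has no partner → padded with NULL.
- p (part_id=8, grp=FL) has no partner → padded with NULL.
- p (part_id=3, grp=FL) has no partner → padded with NULL.
- p (part_id=4, grp=GN) has no partner → padded with NULL.
- p (part_id=8, grp=FL) has no partner → padded with NULL.
- plus 7 unmatched s row(s), each kept with NULL p columns.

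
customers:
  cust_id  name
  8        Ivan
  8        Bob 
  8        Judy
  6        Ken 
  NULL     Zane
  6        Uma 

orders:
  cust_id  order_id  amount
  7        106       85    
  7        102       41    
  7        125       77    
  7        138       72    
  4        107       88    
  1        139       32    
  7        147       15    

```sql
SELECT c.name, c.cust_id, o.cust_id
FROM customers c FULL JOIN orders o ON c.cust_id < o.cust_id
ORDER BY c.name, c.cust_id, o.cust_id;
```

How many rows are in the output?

16

FULL OUTER JOIN keeps every row from both sides; unmatched rows get NULL for the other side's columns.
Matching on c.cust_id < o.cust_id. A NULL in a compared column never satisfies the condition.
- c[0] cust_id=8 → no match; kept with NULLs on the o side.
- c[1] cust_id=8 → no match; kept with NULLs on the o side.
- c[2] cust_id=8 → no match; kept with NULLs on the o side.
- c[3] cust_id=6 → 5 match(es) in o → 5 row(s).
- c[4] cust_id=NULL → no match; kept with NULLs on the o side.
- c[5] cust_id=6 → 5 match(es) in o → 5 row(s).
- plus 2 unmatched o row(s), each kept with NULL c columns.
Total: 10 matched + 6 padded = 16 rows.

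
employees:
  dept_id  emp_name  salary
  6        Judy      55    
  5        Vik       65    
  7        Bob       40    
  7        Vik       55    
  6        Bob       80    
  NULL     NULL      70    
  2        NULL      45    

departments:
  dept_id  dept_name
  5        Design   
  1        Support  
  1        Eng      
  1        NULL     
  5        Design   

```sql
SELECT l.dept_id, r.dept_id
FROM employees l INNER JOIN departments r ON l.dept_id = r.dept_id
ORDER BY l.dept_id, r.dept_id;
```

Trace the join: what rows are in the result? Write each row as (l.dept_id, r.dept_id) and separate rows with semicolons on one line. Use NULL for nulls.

(5, 5); (5, 5)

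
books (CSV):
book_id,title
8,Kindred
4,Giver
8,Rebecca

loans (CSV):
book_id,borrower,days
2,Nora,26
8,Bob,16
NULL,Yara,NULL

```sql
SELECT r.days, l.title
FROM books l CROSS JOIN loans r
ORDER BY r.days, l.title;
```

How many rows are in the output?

9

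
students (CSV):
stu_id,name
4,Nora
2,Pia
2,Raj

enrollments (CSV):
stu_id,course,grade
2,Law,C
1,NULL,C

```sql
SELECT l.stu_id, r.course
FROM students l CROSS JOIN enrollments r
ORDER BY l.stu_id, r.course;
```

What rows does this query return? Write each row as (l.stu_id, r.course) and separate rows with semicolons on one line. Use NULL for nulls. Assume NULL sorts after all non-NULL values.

CROSS JOIN pairs every row of `students` with every row of `enrollments`: 3 × 2 = 6 rows.
After projecting and ordering:
l.stu_id | r.course
2 | Law
2 | Law
2 | NULL
2 | NULL
4 | Law
4 | NULL

(2, Law); (2, Law); (2, NULL); (2, NULL); (4, Law); (4, NULL)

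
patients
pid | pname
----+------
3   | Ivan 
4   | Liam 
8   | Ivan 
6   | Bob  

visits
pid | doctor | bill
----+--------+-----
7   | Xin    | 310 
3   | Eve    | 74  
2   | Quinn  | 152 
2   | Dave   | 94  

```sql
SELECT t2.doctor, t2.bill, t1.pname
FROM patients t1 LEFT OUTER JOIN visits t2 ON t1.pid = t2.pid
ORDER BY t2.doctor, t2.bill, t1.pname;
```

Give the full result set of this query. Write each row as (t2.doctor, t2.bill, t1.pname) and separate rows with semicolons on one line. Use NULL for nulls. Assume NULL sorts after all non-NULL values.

LEFT JOIN keeps every row from `patients`; unmatched rows get NULL for `visits`'s columns.
Matching on t1.pid = t2.pid.
- t1 row (pid=3): matches 1 t2 row(s) → 1 output row(s).
- t1 row (pid=4): no match → kept, t2 columns NULL.
- t1 row (pid=8): no match → kept, t2 columns NULL.
- t1 row (pid=6): no match → kept, t2 columns NULL.
After projecting and ordering:
t2.doctor | t2.bill | t1.pname
Eve | 74 | Ivan
NULL | NULL | Bob
NULL | NULL | Ivan
NULL | NULL | Liam

(Eve, 74, Ivan); (NULL, NULL, Bob); (NULL, NULL, Ivan); (NULL, NULL, Liam)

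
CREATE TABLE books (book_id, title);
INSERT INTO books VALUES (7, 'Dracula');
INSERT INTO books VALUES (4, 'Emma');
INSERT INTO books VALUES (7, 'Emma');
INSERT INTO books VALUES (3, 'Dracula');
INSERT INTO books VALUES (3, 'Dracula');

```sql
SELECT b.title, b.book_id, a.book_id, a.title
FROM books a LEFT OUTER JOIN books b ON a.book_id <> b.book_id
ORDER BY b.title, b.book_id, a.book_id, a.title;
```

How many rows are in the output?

16

LEFT JOIN keeps every row from `books a`; unmatched rows get NULL for `books b`'s columns.
Matching on a.book_id <> b.book_id.
- a (book_id=7) pairs with 3 row(s) of b.
- a (book_id=4) pairs with 4 row(s) of b.
- a (book_id=7) pairs with 3 row(s) of b.
- a (book_id=3) pairs with 3 row(s) of b.
- a (book_id=3) pairs with 3 row(s) of b.
Total: 16 rows.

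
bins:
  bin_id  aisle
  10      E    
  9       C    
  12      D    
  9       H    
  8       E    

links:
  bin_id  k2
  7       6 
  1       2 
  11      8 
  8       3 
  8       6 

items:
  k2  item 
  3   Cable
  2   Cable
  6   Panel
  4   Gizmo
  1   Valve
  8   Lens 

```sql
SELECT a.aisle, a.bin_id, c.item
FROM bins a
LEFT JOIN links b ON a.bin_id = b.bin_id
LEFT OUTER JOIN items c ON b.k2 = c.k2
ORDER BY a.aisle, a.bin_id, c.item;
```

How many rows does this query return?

Step 1 — a LEFT JOIN b on bin_id → 6 row(s).
Then LEFT JOIN `items c` on k2: each of those 6 rows is kept; rows whose b.k2 has no match in c get NULL for c's columns.
Result: 6 row(s).

6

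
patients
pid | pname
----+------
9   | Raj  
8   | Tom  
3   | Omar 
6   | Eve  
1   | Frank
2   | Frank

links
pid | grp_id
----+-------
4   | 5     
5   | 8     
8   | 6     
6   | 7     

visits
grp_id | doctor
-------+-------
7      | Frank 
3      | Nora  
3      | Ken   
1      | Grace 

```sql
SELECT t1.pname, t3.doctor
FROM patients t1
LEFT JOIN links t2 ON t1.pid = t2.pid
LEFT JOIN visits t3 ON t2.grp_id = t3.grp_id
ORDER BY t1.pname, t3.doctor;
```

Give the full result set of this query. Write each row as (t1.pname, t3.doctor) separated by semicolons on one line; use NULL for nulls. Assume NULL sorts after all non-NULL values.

(Eve, Frank); (Frank, NULL); (Frank, NULL); (Omar, NULL); (Raj, NULL); (Tom, NULL)

Evaluate left to right. First `patients t1 LEFT JOIN links t2` on pid: 6 row(s).
Then LEFT JOIN `visits t3` on grp_id: each of those 6 rows is kept; rows whose t2.grp_id has no match in t3 get NULL for t3's columns.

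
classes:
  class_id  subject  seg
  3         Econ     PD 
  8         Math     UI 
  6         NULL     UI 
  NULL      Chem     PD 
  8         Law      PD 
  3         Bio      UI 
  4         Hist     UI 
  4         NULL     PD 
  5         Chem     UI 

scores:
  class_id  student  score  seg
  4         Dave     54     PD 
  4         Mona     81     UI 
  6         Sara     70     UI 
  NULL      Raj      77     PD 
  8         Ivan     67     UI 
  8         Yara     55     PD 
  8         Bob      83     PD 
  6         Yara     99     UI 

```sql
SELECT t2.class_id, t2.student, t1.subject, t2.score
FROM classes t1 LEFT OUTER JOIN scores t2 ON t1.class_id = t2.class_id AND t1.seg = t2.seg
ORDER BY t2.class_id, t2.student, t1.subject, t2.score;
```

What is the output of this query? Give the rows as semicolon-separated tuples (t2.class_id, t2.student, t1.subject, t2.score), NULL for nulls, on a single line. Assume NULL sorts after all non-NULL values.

LEFT JOIN keeps every row from `classes`; unmatched rows get NULL for `scores`'s columns.
Matching on t1.class_id = t2.class_id AND t1.seg = t2.seg. A NULL in a compared column never satisfies the condition.
- t1[0] class_id=3, seg=PD → no match; kept with NULLs on the t2 side.
- t1[1] class_id=8, seg=UI → 1 match(es) in t2 → 1 row(s).
- t1[2] class_id=6, seg=UI → 2 match(es) in t2 → 2 row(s).
- t1[3] class_id=NULL, seg=PD → no match; kept with NULLs on the t2 side.
- t1[4] class_id=8, seg=PD → 2 match(es) in t2 → 2 row(s).
- t1[5] class_id=3, seg=UI → no match; kept with NULLs on the t2 side.
- t1[6] class_id=4, seg=UI → 1 match(es) in t2 → 1 row(s).
- t1[7] class_id=4, seg=PD → 1 match(es) in t2 → 1 row(s).
- t1[8] class_id=5, seg=UI → no match; kept with NULLs on the t2 side.

(4, Dave, NULL, 54); (4, Mona, Hist, 81); (6, Sara, NULL, 70); (6, Yara, NULL, 99); (8, Bob, Law, 83); (8, Ivan, Math, 67); (8, Yara, Law, 55); (NULL, NULL, Bio, NULL); (NULL, NULL, Chem, NULL); (NULL, NULL, Chem, NULL); (NULL, NULL, Econ, NULL)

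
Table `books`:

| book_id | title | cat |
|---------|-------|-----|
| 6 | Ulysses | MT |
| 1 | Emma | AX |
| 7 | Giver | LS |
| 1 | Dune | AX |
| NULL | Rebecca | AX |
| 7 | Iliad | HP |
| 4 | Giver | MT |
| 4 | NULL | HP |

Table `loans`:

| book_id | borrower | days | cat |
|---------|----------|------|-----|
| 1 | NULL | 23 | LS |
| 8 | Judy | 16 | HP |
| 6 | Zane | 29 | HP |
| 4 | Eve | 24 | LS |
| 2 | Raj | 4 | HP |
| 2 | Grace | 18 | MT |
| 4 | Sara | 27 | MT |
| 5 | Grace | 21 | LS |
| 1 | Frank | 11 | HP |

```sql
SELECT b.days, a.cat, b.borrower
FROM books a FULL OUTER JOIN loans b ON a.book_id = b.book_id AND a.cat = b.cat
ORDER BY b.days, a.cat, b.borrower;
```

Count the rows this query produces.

16

FULL OUTER JOIN keeps every row from both sides; unmatched rows get NULL for the other side's columns.
Matching on a.book_id = b.book_id AND a.cat = b.cat. A NULL in a compared column never satisfies the condition.
Matched pairs: 1; unmatched a rows kept: 7; unmatched b rows kept: 8.
Total: 1 matched + 15 padded = 16 rows.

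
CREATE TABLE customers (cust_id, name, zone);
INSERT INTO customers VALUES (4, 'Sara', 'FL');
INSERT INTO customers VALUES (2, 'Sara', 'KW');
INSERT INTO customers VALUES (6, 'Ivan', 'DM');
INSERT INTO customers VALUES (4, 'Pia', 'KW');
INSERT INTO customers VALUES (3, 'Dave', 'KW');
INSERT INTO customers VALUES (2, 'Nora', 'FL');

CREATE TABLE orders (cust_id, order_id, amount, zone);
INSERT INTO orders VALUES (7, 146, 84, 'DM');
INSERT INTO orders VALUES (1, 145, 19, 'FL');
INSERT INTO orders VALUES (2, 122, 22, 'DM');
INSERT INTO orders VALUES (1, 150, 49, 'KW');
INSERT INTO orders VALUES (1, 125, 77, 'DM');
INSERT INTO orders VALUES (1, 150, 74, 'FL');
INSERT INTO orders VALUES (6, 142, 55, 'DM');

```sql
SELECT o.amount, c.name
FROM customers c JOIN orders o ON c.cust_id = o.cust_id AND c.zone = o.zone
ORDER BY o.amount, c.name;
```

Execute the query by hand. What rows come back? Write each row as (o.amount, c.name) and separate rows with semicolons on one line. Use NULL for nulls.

(55, Ivan)

INNER JOIN keeps only pairs where the ON condition holds.
Matching on c.cust_id = o.cust_id AND c.zone = o.zone.
- cust_id=4, zone=FL: no matching o row, dropped.
- cust_id=2, zone=KW: no matching o row, dropped.
- cust_id=6, zone=DM: 1 matching o row(s), so 1 row(s) emitted.
- cust_id=4, zone=KW: no matching o row, dropped.
- cust_id=3, zone=KW: no matching o row, dropped.
- cust_id=2, zone=FL: no matching o row, dropped.
After projecting and ordering:
o.amount | c.name
55 | Ivan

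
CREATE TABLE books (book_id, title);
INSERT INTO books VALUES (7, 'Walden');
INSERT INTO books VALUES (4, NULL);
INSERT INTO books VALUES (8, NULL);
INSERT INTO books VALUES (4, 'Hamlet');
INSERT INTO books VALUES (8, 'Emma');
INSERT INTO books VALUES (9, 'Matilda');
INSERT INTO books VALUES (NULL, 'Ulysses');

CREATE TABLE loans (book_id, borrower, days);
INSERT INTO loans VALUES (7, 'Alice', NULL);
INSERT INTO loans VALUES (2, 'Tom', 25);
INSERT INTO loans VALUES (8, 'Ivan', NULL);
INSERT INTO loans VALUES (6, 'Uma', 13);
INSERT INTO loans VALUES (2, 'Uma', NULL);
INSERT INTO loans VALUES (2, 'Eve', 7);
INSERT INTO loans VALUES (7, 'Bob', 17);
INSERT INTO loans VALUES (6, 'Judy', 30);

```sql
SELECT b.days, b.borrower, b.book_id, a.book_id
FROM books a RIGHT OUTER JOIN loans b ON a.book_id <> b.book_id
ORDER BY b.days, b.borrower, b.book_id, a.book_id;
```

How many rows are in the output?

RIGHT JOIN keeps every row from `loans`; unmatched rows get NULL for `books`'s columns.
Matching on a.book_id <> b.book_id. A NULL in a compared column never satisfies the condition.
- a[0] book_id=7 → 6 match(es) in b → 6 row(s).
- a[1] book_id=4 → 8 match(es) in b → 8 row(s).
- a[2] book_id=8 → 7 match(es) in b → 7 row(s).
- a[3] book_id=4 → 8 match(es) in b → 8 row(s).
- a[4] book_id=8 → 7 match(es) in b → 7 row(s).
- a[5] book_id=9 → 8 match(es) in b → 8 row(s).
- a[6] book_id=NULL → no match.
- every b row matched at least one a row.
Total: 44 rows.

44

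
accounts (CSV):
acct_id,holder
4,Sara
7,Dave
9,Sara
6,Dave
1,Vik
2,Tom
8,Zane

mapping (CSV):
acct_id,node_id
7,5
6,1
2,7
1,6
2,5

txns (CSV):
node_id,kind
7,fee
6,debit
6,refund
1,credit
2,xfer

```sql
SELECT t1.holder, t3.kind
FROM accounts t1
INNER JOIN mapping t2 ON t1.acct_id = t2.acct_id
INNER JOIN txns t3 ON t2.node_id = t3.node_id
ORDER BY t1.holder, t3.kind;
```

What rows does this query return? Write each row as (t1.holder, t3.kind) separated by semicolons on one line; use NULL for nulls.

(Dave, credit); (Tom, fee); (Vik, debit); (Vik, refund)

Joins associate left-to-right: accounts INNER JOIN mapping on acct_id gives 5 intermediate row(s).
Then INNER JOIN `txns t3` on node_id: keep only rows whose t2.node_id appears in t3.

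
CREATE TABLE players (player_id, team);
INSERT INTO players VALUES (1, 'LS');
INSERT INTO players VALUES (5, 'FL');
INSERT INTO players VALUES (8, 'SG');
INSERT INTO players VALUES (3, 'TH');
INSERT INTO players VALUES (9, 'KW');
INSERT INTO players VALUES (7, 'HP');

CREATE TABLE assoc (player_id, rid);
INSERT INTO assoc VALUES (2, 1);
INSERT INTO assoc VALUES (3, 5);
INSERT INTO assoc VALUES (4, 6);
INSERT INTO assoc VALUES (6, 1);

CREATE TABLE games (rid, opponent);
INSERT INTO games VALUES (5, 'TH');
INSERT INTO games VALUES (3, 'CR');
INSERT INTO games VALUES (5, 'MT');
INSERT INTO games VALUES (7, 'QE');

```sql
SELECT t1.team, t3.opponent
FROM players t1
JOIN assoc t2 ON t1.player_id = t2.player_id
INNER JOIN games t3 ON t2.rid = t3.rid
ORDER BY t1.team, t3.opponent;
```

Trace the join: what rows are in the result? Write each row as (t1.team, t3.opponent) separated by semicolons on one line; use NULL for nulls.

(TH, MT); (TH, TH)

Evaluate left to right. First `players t1 INNER JOIN assoc t2` on player_id: 1 row(s).
Then INNER JOIN `games t3` on rid: keep only rows whose t2.rid appears in t3.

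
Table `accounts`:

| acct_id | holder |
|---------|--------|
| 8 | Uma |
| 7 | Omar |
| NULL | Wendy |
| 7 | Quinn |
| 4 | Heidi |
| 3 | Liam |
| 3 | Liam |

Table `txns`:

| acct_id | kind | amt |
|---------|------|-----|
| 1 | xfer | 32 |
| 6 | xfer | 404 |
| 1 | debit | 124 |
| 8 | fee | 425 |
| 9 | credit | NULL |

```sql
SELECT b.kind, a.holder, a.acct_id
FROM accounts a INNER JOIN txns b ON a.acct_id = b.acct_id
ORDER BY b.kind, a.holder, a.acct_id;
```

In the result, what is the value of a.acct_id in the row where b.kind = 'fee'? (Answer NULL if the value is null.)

INNER JOIN keeps only pairs where the ON condition holds.
Matching on a.acct_id = b.acct_id. A NULL in a compared column never satisfies the condition.
- acct_id=8: 1 matching b row(s), so 1 row(s) emitted.
- acct_id=7: no matching b row, dropped.
- acct_id=NULL: no matching b row, dropped.
- acct_id=7: no matching b row, dropped.
- acct_id=4: no matching b row, dropped.
- acct_id=3: no matching b row, dropped.
- acct_id=3: no matching b row, dropped.

8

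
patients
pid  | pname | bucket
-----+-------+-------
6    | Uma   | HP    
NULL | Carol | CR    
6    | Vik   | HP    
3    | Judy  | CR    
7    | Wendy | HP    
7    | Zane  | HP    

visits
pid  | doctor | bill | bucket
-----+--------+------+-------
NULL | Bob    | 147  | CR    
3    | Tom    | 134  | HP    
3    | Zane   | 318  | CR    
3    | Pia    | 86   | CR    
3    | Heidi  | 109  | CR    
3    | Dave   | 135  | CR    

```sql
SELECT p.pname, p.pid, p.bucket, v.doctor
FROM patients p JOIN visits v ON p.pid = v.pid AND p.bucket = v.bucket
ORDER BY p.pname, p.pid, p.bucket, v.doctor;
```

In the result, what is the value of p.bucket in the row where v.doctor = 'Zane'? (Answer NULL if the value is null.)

CR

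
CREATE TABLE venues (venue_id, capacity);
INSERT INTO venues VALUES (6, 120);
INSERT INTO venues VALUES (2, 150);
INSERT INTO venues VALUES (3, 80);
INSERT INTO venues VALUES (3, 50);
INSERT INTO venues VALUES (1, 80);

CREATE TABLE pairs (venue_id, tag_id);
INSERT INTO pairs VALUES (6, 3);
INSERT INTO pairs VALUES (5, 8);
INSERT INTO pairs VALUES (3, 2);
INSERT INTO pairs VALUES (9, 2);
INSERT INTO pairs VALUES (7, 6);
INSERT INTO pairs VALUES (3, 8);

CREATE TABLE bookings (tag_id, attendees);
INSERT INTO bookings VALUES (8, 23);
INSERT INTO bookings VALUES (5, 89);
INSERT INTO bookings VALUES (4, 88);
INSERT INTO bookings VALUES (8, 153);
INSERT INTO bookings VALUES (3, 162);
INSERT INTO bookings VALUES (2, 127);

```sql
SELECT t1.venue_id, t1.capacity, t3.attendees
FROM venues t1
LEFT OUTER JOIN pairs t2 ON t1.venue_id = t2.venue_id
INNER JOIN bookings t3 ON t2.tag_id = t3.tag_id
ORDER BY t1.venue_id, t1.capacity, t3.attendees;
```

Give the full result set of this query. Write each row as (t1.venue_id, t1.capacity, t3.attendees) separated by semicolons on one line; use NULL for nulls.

Joins associate left-to-right: venues LEFT JOIN pairs on venue_id gives 7 intermediate row(s).
Then INNER JOIN `bookings t3` on tag_id: keep only rows whose t2.tag_id appears in t3.

(3, 50, 23); (3, 50, 127); (3, 50, 153); (3, 80, 23); (3, 80, 127); (3, 80, 153); (6, 120, 162)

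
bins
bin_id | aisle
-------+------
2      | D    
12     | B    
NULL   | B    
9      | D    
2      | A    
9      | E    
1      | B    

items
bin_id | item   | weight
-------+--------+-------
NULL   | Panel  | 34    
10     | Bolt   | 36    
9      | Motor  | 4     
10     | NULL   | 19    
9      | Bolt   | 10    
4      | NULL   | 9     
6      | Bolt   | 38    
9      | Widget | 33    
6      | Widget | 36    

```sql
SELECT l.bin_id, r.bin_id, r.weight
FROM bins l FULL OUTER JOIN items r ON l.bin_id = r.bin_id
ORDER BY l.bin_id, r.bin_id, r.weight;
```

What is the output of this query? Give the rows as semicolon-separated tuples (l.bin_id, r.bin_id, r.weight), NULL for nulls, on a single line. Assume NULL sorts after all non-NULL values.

(1, NULL, NULL); (2, NULL, NULL); (2, NULL, NULL); (9, 9, 4); (9, 9, 4); (9, 9, 10); (9, 9, 10); (9, 9, 33); (9, 9, 33); (12, NULL, NULL); (NULL, 4, 9); (NULL, 6, 36); (NULL, 6, 38); (NULL, 10, 19); (NULL, 10, 36); (NULL, NULL, 34); (NULL, NULL, NULL)

FULL OUTER JOIN keeps every row from both sides; unmatched rows get NULL for the other side's columns.
Matching on l.bin_id = r.bin_id. A NULL in a compared column never satisfies the condition.
- bin_id=2: no r row matches, row kept with r columns NULL.
- bin_id=12: no r row matches, row kept with r columns NULL.
- bin_id=NULL: no r row matches, row kept with r columns NULL.
- bin_id=9: 3 matching r row(s), so 3 row(s) emitted.
- bin_id=2: no r row matches, row kept with r columns NULL.
- bin_id=9: 3 matching r row(s), so 3 row(s) emitted.
- bin_id=1: no r row matches, row kept with r columns NULL.
- 6 r row(s) had no l match → kept, l columns NULL.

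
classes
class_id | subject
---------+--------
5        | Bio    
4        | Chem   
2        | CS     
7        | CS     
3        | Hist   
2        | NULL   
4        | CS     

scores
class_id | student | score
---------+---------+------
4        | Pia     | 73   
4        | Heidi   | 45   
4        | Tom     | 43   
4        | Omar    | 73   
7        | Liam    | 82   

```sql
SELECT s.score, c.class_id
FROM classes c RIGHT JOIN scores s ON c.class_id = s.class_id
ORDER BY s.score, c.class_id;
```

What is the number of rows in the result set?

9

RIGHT JOIN keeps every row from `scores`; unmatched rows get NULL for `classes`'s columns.
Matching on c.class_id = s.class_id.
- c row (class_id=5): no match.
- c row (class_id=4): matches 4 s row(s) → 4 output row(s).
- c row (class_id=2): no match.
- c row (class_id=7): matches 1 s row(s) → 1 output row(s).
- c row (class_id=3): no match.
- c row (class_id=2): no match.
- c row (class_id=4): matches 4 s row(s) → 4 output row(s).
- every s row matched at least one c row.
Total: 9 rows.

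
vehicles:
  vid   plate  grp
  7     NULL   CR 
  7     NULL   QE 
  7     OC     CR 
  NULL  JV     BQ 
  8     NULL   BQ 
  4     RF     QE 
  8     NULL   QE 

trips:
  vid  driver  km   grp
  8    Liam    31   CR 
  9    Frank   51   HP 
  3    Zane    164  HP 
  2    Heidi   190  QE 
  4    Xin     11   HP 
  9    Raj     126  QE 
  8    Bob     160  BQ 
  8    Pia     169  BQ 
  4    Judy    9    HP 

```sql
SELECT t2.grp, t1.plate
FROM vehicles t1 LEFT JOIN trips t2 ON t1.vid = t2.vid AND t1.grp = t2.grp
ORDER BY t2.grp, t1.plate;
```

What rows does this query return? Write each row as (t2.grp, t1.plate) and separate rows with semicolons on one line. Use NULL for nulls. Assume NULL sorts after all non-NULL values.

LEFT JOIN keeps every row from `vehicles`; unmatched rows get NULL for `trips`'s columns.
Matching on t1.vid = t2.vid AND t1.grp = t2.grp. A NULL in a compared column never satisfies the condition.
Matched pairs: 2; unmatched t1 rows kept: 6.

(BQ, NULL); (BQ, NULL); (NULL, JV); (NULL, OC); (NULL, RF); (NULL, NULL); (NULL, NULL); (NULL, NULL)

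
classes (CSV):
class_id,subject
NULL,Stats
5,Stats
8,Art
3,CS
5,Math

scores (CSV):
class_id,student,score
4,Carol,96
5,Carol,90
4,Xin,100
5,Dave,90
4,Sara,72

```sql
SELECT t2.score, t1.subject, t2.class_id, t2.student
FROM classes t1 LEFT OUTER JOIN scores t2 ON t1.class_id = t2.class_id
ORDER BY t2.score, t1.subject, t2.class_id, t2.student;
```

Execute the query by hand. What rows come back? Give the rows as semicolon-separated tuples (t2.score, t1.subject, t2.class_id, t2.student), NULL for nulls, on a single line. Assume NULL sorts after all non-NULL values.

(90, Math, 5, Carol); (90, Math, 5, Dave); (90, Stats, 5, Carol); (90, Stats, 5, Dave); (NULL, Art, NULL, NULL); (NULL, CS, NULL, NULL); (NULL, Stats, NULL, NULL)

LEFT JOIN keeps every row from `classes`; unmatched rows get NULL for `scores`'s columns.
Matching on t1.class_id = t2.class_id. A NULL in a compared column never satisfies the condition.
- t1[0] class_id=NULL → no match; kept with NULLs on the t2 side.
- t1[1] class_id=5 → 2 match(es) in t2 → 2 row(s).
- t1[2] class_id=8 → no match; kept with NULLs on the t2 side.
- t1[3] class_id=3 → no match; kept with NULLs on the t2 side.
- t1[4] class_id=5 → 2 match(es) in t2 → 2 row(s).
After projecting and ordering:
t2.score | t1.subject | t2.class_id | t2.student
90 | Math | 5 | Carol
90 | Math | 5 | Dave
90 | Stats | 5 | Carol
90 | Stats | 5 | Dave
NULL | Art | NULL | NULL
NULL | CS | NULL | NULL
NULL | Stats | NULL | NULL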